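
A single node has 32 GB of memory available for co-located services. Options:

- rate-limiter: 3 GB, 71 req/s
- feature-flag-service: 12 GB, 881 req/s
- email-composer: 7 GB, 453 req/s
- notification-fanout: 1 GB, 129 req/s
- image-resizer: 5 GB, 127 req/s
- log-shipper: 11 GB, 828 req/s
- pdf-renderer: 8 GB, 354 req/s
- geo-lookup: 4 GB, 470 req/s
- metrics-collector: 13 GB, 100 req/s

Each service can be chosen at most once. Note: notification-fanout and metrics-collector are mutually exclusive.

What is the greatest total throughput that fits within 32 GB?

2379

Ranking by ratio (throughput/GB): notification-fanout 129.00, geo-lookup 117.50, log-shipper 75.27, feature-flag-service 73.42.
Best packing: rate-limiter + feature-flag-service + notification-fanout + log-shipper + geo-lookup — 31 GB, 2379 total.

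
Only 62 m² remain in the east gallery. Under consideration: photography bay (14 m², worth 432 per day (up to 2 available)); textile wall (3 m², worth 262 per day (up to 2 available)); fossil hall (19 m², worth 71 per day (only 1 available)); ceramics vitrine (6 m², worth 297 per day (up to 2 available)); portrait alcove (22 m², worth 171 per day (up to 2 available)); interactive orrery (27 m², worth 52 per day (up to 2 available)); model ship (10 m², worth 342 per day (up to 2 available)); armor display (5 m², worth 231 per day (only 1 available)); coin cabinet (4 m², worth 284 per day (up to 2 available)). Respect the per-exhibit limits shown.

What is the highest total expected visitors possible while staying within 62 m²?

The ratio heuristic lands on 2×textile wall + 2×ceramics vitrine + 2×model ship + armor display + 2×coin cabinet (2601) but leaves 11 m² idle.
The 5 m² tied up in armor display is better spent on photography bay — total rises to 2802 (60 m²).

2802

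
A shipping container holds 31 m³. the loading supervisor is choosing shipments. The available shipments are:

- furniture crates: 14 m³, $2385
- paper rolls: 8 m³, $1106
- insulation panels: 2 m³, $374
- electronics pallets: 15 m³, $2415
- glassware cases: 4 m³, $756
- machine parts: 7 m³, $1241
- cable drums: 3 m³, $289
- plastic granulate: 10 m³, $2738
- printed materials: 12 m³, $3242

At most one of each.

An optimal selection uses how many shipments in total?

4

Optimal total is 7595.
insulation panels + machine parts + plastic granulate + printed materials hits 7595 at 31 m³.
All optima have 4 shipments.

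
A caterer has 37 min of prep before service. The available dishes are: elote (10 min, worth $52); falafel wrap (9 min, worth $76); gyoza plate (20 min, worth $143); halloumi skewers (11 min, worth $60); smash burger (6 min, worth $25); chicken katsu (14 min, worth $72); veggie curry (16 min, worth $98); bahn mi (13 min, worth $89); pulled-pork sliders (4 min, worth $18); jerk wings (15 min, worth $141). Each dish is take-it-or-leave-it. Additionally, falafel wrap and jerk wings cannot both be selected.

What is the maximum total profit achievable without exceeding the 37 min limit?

Density check — jerk wings 9.40, falafel wrap 8.44, gyoza plate 7.15, bahn mi 6.85 are the best per min.
Taking gyoza plate + jerk wings: 35 min used, 284 in profit.
Next best is smash burger + veggie curry + jerk wings at 264 (37 min) — short by 20.

284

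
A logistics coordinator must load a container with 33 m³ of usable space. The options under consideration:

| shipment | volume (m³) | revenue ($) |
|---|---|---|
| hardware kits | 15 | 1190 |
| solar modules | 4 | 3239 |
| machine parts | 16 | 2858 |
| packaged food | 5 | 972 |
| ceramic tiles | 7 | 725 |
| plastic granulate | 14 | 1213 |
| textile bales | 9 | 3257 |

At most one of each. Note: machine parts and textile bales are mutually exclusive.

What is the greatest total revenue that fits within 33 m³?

8681

Filling by ratio: solar modules + packaged food + ceramic tiles + textile bales for 8193, with 8 m³ left unused.
The 7 m³ tied up in ceramic tiles is better spent on plastic granulate — total rises to 8681 (32 m³).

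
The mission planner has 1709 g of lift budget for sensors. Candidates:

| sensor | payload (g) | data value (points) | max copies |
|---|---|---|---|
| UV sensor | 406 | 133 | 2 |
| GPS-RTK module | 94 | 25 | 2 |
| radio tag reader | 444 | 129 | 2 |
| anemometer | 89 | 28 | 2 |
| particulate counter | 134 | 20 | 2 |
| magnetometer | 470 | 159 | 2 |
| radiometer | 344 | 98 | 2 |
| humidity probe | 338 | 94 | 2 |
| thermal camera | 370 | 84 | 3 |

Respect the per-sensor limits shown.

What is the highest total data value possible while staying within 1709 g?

Taking the top-ratio sensors first gives UV sensor + GPS-RTK module + 2×anemometer + 2×magnetometer for 532 (1618 g).
Dropping GPS-RTK module and 2×anemometer frees 272 g; slotting in radiometer (344 g) lifts the total to 549 at 1690 g.
That's the maximum — no swap from here does better than 549.

549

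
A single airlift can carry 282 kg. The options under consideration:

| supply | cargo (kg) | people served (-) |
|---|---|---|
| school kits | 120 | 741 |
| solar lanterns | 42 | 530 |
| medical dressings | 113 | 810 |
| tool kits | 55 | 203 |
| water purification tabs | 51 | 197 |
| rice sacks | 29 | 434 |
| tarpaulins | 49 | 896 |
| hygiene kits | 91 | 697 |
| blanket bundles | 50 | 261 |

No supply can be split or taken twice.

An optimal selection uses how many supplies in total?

4

Best achievable people served is 2837.
One optimal bundle: medical dressings + rice sacks + tarpaulins + hygiene kits (282 kg).
All optima have 4 supplies.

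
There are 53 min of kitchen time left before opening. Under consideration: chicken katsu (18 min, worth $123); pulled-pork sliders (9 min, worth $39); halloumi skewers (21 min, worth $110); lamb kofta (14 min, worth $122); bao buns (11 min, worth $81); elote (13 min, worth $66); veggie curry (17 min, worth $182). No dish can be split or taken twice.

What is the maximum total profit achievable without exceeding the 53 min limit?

Taking the top-ratio dishes first gives pulled-pork sliders + lamb kofta + bao buns + veggie curry for 424 (51 min).
Dropping pulled-pork sliders and bao buns frees 20 min; slotting in chicken katsu (18 min) lifts the total to 427 at 49 min.

427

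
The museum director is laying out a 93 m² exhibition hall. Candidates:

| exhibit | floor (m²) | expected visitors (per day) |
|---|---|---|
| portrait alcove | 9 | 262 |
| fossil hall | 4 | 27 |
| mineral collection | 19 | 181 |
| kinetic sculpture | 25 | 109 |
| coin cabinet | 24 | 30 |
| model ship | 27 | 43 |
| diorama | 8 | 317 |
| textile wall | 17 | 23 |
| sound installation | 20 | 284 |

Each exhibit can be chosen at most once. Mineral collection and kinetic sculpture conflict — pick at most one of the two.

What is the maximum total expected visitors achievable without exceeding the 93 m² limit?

Best packing: portrait alcove + fossil hall + mineral collection + model ship + diorama + sound installation — 87 m², 1114 total.
The spare 6 m² is too small for any remaining exhibit, and no feasible exchange beats 1114.

1114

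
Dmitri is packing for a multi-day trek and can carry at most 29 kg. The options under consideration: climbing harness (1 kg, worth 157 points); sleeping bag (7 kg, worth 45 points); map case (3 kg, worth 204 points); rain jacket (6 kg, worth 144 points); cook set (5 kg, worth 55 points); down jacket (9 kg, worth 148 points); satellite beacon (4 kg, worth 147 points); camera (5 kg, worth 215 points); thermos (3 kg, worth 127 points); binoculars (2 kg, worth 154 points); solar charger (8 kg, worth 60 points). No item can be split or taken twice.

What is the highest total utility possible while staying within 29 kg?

Taking climbing harness + map case + rain jacket + cook set + satellite beacon + camera + thermos + binoculars: 29 kg used, 1203 in utility.
Nothing else within 29 kg beats 1203.

1203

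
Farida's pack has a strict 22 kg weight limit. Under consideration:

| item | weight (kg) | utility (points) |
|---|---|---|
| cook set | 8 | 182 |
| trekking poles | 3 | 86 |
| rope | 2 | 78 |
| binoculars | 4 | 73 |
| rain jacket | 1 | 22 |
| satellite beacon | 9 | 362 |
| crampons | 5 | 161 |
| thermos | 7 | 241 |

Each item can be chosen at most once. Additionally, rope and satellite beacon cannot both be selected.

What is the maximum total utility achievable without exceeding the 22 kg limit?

Ranking by ratio (utility/kg): satellite beacon 40.22, rope 39.00, thermos 34.43.
Taking rain jacket + satellite beacon + crampons + thermos: 22 kg used, 786 in utility.
Runner-up satellite beacon + crampons + thermos tops out at 764.

786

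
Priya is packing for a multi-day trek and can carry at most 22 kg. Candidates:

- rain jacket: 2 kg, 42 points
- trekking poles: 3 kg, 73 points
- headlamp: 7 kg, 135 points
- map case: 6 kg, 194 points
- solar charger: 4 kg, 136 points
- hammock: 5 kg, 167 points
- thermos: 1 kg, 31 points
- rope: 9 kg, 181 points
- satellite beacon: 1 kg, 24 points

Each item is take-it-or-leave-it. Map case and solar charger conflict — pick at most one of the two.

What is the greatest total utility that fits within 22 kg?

600

Best packing: trekking poles + headlamp + map case + hammock + thermos — 22 kg, 600 total.
Next best is map case + hammock + thermos + rope + satellite beacon at 597 (22 kg) — short by 3.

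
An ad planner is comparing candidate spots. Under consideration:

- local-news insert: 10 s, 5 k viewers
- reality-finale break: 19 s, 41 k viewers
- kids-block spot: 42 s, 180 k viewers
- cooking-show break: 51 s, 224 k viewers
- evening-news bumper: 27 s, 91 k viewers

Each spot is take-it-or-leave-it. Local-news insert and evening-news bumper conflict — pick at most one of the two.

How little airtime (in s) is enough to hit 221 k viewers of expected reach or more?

51

Look for the lowest-airtime combination reaching 221.
Taking cooking-show break gives 224 (≥ 221) for 51 s.
Any bundle with less than 51 s falls short of 221.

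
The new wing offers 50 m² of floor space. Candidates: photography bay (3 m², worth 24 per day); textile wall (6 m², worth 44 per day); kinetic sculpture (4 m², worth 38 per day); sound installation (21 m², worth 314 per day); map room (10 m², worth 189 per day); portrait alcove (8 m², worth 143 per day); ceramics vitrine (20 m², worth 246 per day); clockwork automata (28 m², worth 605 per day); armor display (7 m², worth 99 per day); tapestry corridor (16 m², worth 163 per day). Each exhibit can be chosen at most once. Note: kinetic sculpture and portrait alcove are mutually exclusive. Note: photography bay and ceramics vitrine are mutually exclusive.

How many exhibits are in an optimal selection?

4

Optimal total is 961.
One optimal bundle: photography bay + map room + portrait alcove + clockwork automata (49 m²).
Every optimal selection uses 4 exhibits.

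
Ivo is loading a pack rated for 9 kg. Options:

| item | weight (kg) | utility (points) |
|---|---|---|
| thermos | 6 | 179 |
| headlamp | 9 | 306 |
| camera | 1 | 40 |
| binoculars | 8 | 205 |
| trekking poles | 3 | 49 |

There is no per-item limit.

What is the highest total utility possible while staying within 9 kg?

Taking 9×camera: 9 kg used, 360 in utility.
Nothing else within 9 kg beats 360.

360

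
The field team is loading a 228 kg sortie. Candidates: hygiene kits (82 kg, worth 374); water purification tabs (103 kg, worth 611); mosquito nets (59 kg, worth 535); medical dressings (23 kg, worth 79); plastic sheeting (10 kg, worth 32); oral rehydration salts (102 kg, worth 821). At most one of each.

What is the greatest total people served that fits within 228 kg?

By people served per kg: mosquito nets 9.07, oral rehydration salts 8.05, water purification tabs 5.93 lead.
The ratio heuristic lands on mosquito nets + medical dressings + plastic sheeting + oral rehydration salts (1467) but leaves 34 kg idle.
Replace mosquito nets and plastic sheeting with water purification tabs: the trade gains 44 net, giving 1511 at 228 kg.

1511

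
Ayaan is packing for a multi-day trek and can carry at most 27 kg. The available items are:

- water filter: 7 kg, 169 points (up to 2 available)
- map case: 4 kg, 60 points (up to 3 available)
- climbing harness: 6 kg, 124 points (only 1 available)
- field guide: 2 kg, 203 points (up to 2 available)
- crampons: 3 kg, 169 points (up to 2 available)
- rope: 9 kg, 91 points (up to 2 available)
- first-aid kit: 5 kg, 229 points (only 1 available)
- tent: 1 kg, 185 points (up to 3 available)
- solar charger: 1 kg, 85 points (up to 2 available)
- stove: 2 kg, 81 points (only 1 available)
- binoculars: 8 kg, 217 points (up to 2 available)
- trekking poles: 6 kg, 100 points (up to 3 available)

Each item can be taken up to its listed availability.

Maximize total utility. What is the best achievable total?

1867

Greedy by ratio would take map case + 2×field guide + 2×crampons + first-aid kit + 3×tent + 2×solar charger + stove: 26 kg used, total 1839.
The 6 kg tied up in map case and stove is better spent on water filter — total rises to 1867 (27 kg).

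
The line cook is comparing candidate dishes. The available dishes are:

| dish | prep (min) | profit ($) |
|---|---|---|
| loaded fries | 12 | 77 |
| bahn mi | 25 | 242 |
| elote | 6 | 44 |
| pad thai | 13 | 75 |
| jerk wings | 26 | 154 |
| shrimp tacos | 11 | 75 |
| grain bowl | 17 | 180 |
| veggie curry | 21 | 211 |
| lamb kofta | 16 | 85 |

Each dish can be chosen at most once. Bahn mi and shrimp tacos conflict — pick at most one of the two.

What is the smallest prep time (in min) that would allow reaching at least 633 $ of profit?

Look for the lowest-prep combination reaching 633.
bahn mi + grain bowl + veggie curry reaches 633 using 63 min.
Below 63 min the best achievable stays under 633.

63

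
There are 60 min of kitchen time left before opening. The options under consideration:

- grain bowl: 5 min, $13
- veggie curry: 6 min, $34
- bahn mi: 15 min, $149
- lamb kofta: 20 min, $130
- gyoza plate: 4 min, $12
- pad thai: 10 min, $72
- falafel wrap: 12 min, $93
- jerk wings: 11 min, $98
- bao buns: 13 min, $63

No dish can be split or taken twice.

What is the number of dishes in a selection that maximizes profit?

4

Best achievable profit is 470.
For example bahn mi + lamb kofta + falafel wrap + jerk wings achieves it, using 58 min.
Any selection reaching 470 contains exactly 4 dishes.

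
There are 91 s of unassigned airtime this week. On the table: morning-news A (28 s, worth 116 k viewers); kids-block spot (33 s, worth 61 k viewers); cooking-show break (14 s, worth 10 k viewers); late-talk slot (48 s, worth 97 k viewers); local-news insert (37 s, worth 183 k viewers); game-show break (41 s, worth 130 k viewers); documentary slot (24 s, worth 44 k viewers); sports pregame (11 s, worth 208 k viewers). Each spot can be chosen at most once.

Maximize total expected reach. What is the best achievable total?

Taking the top-ratio spots first gives morning-news A + cooking-show break + local-news insert + sports pregame for 517 (90 s).
Dropping morning-news A and cooking-show break frees 42 s; slotting in game-show break (41 s) lifts the total to 521 at 89 s.
The closest alternative, morning-news A + cooking-show break + local-news insert + sports pregame, reaches only 517.

521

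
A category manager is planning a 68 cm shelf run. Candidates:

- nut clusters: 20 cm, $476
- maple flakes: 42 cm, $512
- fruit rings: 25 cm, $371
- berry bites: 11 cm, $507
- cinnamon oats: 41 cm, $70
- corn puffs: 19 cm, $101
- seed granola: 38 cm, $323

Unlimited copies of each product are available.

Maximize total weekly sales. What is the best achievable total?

3042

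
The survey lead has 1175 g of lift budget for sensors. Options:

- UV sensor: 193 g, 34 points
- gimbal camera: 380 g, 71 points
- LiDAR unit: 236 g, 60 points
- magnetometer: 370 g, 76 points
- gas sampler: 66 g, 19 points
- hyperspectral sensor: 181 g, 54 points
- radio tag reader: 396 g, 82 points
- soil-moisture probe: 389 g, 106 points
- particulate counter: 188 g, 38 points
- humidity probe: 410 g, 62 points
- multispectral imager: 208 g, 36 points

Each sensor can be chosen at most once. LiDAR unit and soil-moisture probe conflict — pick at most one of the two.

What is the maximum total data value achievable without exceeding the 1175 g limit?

Taking hyperspectral sensor + radio tag reader + soil-moisture probe + particulate counter: 1154 g used, 280 in data value.

280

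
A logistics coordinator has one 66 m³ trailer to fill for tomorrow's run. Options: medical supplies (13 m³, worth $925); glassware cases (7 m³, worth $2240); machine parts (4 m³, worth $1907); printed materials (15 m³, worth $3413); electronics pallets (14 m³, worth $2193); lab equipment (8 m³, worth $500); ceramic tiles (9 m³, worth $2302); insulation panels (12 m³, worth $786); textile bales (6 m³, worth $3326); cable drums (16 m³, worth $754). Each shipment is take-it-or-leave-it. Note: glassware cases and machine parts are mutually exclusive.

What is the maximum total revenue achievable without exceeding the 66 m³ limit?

14399

Medical supplies + glassware cases + printed materials + electronics pallets + ceramic tiles + textile bales uses 64 of the 66 m³ and totals 14399.
That's the maximum — no feasible swap from here does better than 14399.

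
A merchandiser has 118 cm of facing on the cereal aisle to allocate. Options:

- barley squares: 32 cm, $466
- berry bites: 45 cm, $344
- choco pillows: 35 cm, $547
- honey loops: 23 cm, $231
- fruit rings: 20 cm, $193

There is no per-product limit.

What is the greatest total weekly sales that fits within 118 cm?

1641

The ratio ordering already packs tightly: 3×choco pillows, 105 cm, 1641.
That's the maximum — no swap from here does better than 1641.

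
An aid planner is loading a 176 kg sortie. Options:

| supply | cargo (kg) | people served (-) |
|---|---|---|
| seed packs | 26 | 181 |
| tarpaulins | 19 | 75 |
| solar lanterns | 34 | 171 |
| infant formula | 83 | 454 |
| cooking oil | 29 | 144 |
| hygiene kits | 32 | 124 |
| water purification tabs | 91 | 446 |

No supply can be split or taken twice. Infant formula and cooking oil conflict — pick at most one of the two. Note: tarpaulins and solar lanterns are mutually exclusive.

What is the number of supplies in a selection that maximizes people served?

4

The maximum people served within 176 kg is 930.
seed packs + solar lanterns + infant formula + hygiene kits hits 930 at 175 kg.
Any selection reaching 930 contains exactly 4 supplies.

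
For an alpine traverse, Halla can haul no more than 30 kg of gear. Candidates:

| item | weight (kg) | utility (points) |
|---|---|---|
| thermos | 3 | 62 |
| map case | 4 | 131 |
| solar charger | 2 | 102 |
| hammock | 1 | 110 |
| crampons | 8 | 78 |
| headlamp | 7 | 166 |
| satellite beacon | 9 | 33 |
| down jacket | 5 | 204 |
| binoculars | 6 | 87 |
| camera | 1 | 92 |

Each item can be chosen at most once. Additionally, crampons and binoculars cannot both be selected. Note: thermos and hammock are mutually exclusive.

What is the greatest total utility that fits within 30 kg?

Map case + solar charger + hammock + headlamp + down jacket + binoculars + camera uses 26 of the 30 kg and totals 892.
The closest alternative, map case + solar charger + hammock + crampons + headlamp + down jacket + camera, reaches only 883.

892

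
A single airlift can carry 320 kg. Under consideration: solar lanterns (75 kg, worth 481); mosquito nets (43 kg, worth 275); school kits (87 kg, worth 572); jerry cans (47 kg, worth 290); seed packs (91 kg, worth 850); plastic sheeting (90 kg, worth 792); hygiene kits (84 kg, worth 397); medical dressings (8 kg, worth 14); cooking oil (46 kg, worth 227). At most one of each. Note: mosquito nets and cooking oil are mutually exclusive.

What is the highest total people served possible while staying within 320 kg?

2504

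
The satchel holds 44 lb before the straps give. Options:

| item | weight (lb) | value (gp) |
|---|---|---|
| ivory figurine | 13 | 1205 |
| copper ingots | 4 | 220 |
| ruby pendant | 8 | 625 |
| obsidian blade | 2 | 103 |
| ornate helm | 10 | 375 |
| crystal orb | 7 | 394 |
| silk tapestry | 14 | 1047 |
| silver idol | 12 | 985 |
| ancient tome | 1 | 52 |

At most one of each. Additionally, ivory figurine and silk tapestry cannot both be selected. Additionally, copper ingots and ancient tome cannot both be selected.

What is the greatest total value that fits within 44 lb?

3429

Ivory figurine + copper ingots + ruby pendant + crystal orb + silver idol uses 44 of the 44 lb and totals 3429.
The closest alternative, ivory figurine + ruby pendant + obsidian blade + crystal orb + silver idol + ancient tome, reaches only 3364.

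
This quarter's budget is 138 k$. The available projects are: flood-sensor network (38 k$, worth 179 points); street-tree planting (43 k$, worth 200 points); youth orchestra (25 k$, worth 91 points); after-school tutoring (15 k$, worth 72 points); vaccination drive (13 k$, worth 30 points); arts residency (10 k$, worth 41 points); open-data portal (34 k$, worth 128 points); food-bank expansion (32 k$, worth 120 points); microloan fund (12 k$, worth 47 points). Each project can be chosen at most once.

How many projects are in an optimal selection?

5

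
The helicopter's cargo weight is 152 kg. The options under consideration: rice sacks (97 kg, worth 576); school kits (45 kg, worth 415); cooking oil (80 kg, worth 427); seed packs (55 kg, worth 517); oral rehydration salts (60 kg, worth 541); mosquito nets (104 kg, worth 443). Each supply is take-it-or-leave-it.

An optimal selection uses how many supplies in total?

2

Optimal total is 1093.
rice sacks + seed packs hits 1093 at 152 kg.
Any selection reaching 1093 contains exactly 2 supplies.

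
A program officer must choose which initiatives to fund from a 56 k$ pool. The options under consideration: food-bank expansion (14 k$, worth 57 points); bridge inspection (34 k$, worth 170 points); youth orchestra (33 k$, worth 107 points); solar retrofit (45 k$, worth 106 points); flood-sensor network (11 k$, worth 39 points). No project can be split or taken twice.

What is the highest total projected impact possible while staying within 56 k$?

Ranking by ratio (projected impact/k$): bridge inspection 5.00, food-bank expansion 4.07, flood-sensor network 3.55, youth orchestra 3.24.
Food-bank expansion + bridge inspection uses 48 of the 56 k$ and totals 227.
The closest alternative, bridge inspection + flood-sensor network, reaches only 209.

227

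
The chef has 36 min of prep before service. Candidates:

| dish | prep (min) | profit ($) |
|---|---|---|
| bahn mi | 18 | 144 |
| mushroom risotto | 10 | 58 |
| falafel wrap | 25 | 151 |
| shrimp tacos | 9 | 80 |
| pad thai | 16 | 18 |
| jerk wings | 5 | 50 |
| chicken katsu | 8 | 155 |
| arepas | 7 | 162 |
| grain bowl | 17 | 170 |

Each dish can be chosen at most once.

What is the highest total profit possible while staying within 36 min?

487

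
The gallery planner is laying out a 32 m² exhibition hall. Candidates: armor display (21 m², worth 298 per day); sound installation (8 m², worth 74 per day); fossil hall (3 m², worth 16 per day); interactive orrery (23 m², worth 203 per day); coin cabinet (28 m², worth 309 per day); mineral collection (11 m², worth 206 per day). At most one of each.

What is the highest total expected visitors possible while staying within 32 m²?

By expected visitors per m²: mineral collection 18.73, armor display 14.19, coin cabinet 11.04, sound installation 9.25 lead.
Taking armor display + mineral collection: 32 m² used, 504 in expected visitors.
That's the maximum — no swap from here does better than 504.

504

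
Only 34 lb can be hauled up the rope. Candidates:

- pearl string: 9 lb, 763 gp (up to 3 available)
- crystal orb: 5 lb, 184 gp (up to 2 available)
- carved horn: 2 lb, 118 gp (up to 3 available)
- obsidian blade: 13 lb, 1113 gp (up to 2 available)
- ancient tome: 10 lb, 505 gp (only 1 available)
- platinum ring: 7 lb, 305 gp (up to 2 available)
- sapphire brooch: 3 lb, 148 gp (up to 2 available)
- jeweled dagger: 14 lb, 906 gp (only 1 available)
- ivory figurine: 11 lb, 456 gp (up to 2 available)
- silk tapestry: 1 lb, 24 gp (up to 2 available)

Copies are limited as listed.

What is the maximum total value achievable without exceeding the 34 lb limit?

Density check — obsidian blade 85.62, pearl string 84.78, jeweled dagger 64.71 are the best per lb.
Taking the top-ratio items first gives 3×carved horn + 2×obsidian blade + 2×silk tapestry for 2628 (34 lb).
Reworking the packing: 2×pearl string + obsidian blade + sapphire brooch uses 34 lb and improves the total to 2787.

2787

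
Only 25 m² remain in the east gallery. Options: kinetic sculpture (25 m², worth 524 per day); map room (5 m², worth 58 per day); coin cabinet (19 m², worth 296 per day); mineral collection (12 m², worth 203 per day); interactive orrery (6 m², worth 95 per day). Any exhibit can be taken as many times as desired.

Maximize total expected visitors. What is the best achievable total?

Ranking by ratio (expected visitors/m²): kinetic sculpture 20.96, mineral collection 16.92, interactive orrery 15.83.
The ratio ordering already packs tightly: kinetic sculpture, 25 m², 524.
That's the maximum — no swap from here does better than 524.

524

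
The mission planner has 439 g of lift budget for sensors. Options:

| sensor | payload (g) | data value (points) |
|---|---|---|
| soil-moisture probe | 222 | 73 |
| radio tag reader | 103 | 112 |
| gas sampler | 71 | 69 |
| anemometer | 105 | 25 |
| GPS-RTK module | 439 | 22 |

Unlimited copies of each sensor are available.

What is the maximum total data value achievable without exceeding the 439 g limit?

448

Density check — radio tag reader 1.09, gas sampler 0.97, soil-moisture probe 0.33, anemometer 0.24 are the best per g.
4×radio tag reader uses 412 of the 439 g and totals 448.
The spare 27 g is too small for any remaining sensor, and no exchange beats 448.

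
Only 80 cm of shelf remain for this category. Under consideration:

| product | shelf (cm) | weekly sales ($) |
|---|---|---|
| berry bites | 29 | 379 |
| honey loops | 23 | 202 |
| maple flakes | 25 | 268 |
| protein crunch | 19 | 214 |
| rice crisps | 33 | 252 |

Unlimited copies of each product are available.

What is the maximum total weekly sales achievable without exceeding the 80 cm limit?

2×berry bites + protein crunch uses 77 of the 80 cm and totals 972.
The spare 3 cm is too small for any remaining product, and no exchange beats 972.

972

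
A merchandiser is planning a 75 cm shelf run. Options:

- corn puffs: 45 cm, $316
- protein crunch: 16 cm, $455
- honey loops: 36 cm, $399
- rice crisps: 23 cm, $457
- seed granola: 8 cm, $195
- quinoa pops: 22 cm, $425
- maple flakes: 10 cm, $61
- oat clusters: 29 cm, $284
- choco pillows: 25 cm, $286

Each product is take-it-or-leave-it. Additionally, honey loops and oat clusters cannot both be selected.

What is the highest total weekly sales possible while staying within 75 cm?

1532

Ranking by ratio (weekly sales/cm): protein crunch 28.44, seed granola 24.38, rice crisps 19.87.
Best packing: protein crunch + rice crisps + seed granola + quinoa pops — 69 cm, 1532 total.
Runner-up protein crunch + rice crisps + quinoa pops + maple flakes tops out at 1398.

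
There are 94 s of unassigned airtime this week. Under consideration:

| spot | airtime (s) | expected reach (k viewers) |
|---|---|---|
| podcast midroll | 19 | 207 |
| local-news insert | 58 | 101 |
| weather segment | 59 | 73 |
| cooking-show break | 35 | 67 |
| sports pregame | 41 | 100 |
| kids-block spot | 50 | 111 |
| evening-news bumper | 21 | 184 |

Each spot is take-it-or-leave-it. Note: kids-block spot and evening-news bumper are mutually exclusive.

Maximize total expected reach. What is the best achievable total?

491

Podcast midroll + sports pregame + evening-news bumper uses 81 of the 94 s and totals 491.
Next best is podcast midroll + cooking-show break + evening-news bumper at 458 (75 s) — short by 33.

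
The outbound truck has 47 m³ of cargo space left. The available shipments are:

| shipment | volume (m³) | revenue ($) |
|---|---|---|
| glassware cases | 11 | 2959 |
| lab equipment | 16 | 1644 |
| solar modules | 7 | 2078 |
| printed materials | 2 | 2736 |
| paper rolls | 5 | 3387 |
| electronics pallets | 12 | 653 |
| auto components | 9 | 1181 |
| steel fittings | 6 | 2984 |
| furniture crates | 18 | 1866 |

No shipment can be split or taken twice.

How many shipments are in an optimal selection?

6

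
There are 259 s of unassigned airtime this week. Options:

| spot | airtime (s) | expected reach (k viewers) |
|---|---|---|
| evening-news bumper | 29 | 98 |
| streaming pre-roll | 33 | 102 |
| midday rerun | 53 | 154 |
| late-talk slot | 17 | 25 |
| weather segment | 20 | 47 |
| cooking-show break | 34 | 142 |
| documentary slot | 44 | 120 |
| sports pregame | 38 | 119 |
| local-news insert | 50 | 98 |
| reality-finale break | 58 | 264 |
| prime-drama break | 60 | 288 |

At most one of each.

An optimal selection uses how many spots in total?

The maximum expected reach within 259 s is 1014.
One optimal bundle: evening-news bumper + streaming pre-roll + cooking-show break + documentary slot + reality-finale break + prime-drama break (258 s).
All optima have 6 spots.

6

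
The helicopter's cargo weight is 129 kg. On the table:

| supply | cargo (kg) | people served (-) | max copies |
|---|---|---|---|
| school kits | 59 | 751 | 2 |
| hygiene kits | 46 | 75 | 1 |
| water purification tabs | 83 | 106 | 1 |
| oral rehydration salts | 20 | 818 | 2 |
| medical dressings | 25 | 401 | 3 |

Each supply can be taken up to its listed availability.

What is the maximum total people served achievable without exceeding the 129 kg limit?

2839

Density check — oral rehydration salts 40.90, medical dressings 16.04, school kits 12.73 are the best per kg.
2×oral rehydration salts + 3×medical dressings uses 115 of the 129 kg and totals 2839.
Every other selection either busts 129 kg or exceeds an availability limit or fails to beat 2839.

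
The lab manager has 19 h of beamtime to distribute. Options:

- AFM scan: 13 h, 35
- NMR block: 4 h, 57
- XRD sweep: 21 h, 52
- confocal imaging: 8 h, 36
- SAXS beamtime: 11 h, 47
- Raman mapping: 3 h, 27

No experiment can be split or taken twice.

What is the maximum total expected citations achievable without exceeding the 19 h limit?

131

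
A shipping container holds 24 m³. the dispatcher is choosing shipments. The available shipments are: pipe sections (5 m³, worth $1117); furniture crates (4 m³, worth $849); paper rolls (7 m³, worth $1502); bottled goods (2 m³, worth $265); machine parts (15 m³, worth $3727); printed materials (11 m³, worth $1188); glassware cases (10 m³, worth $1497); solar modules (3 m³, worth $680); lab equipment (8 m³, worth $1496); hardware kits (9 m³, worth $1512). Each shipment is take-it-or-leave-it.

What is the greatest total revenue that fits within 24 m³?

5693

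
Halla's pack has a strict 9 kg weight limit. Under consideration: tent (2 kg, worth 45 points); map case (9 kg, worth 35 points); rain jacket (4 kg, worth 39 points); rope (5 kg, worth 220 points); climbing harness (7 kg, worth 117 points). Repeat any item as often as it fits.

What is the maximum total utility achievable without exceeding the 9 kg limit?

310

Ranking by ratio (utility/kg): rope 44.00, tent 22.50, climbing harness 16.71, rain jacket 9.75.
2×tent + rope uses 9 of the 9 kg and totals 310.
Every other selection either busts 9 kg or fails to beat 310.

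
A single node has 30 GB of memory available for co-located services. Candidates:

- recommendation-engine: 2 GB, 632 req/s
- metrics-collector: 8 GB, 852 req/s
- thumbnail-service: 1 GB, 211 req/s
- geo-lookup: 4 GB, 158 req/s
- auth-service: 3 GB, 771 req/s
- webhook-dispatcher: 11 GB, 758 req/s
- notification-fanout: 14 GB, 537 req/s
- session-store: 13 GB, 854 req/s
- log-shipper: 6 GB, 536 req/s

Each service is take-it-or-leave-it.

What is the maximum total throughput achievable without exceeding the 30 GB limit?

A density-first pass picks recommendation-engine + metrics-collector + thumbnail-service + geo-lookup + auth-service + log-shipper — 3160 at 24 GB.
Replace thumbnail-service and geo-lookup with webhook-dispatcher: the trade gains 389 net, giving 3549 at 30 GB.

3549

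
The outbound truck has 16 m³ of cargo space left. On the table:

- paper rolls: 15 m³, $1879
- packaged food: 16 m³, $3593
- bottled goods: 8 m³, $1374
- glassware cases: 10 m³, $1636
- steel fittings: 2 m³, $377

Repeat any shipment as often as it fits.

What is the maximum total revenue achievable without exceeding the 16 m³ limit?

By revenue per m³: packaged food 224.56, steel fittings 188.50, bottled goods 171.75, glassware cases 163.60 lead.
Taking packaged food: 16 m³ used, 3593 in revenue.
That's the maximum — no swap from here does better than 3593.

3593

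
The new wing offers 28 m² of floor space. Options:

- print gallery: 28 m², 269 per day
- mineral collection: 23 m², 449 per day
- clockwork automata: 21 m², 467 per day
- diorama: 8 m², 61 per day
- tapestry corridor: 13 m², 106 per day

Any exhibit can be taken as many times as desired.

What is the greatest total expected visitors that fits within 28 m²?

Density check — clockwork automata 22.24, mineral collection 19.52, print gallery 9.61, tapestry corridor 8.15 are the best per m².
Best packing: clockwork automata — 21 m², 467 total.
The spare 7 m² is too small for any remaining exhibit, and no exchange beats 467.

467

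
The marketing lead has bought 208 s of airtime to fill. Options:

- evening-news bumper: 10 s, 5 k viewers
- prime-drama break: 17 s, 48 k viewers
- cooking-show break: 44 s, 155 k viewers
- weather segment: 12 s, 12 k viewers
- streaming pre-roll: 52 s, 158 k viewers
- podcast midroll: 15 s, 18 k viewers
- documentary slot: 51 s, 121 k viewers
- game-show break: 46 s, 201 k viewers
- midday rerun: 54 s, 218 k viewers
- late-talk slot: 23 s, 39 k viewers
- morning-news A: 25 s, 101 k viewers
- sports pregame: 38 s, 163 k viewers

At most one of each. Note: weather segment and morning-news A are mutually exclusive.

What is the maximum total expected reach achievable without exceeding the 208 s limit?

Density check — game-show break 4.37, sports pregame 4.29, morning-news A 4.04, midday rerun 4.04 are the best per s.
Cooking-show break + game-show break + midday rerun + morning-news A + sports pregame uses 207 of the 208 s and totals 838.
Next best is prime-drama break + streaming pre-roll + game-show break + midday rerun + sports pregame at 788 (207 s) — short by 50.

838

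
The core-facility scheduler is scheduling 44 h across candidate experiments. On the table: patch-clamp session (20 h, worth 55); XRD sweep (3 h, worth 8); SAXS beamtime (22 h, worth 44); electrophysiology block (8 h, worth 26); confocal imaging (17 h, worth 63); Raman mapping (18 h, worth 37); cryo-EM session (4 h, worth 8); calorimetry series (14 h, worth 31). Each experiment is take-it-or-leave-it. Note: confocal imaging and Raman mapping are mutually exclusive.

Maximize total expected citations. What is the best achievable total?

134

Taking the top-ratio experiments first gives XRD sweep + electrophysiology block + confocal imaging + calorimetry series for 128 (42 h).
Dropping electrophysiology block and calorimetry series frees 22 h; slotting in patch-clamp session + cryo-EM session (24 h) lifts the total to 134 at 44 h.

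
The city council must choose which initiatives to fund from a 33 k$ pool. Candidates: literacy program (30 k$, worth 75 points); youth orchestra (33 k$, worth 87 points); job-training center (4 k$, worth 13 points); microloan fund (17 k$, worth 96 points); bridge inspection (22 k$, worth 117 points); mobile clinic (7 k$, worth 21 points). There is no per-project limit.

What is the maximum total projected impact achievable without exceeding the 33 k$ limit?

151

By projected impact per k$: microloan fund 5.65, bridge inspection 5.32, job-training center 3.25, mobile clinic 3.00 lead.
Taking the top-ratio projects first gives 4×job-training center + microloan fund for 148 (33 k$).
The 29 k$ tied up in 3×job-training center and microloan fund is better spent on bridge inspection + mobile clinic — total rises to 151 (33 k$).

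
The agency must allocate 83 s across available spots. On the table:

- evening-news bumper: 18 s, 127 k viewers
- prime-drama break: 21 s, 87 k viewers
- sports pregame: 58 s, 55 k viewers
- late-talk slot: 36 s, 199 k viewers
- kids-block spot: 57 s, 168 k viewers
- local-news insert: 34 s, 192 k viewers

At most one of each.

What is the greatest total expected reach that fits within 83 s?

413

Greedy by ratio would take evening-news bumper + prime-drama break + local-news insert: 73 s used, total 406.
The 34 s tied up in local-news insert is better spent on late-talk slot — total rises to 413 (75 s).
Nothing else within 83 s beats 413.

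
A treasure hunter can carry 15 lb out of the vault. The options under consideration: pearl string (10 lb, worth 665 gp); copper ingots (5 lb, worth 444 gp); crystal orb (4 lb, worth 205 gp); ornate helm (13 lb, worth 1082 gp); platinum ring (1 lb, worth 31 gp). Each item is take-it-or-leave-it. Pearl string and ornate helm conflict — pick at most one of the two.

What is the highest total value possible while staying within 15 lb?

A density-first pass picks pearl string + copper ingots — 1109 at 15 lb.
Replace pearl string and copper ingots with ornate helm + platinum ring: the trade gains 4 net, giving 1113 at 14 lb.

1113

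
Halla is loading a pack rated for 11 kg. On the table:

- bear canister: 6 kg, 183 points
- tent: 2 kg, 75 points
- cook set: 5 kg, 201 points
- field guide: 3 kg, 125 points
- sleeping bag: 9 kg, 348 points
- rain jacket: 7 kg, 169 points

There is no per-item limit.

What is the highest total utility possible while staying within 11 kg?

451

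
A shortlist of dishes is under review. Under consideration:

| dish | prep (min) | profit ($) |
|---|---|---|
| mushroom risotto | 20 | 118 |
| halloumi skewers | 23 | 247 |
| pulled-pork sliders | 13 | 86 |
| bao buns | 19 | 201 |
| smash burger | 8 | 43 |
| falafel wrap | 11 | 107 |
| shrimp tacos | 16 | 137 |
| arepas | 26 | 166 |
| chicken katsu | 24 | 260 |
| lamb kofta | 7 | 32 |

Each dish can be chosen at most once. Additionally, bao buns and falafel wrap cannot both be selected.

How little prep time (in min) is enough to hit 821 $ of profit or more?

82

Look for the lowest-prep combination reaching 821.
halloumi skewers + bao buns + shrimp tacos + chicken katsu reaches 845 using 82 min.
Below 82 min the best achievable stays under 821.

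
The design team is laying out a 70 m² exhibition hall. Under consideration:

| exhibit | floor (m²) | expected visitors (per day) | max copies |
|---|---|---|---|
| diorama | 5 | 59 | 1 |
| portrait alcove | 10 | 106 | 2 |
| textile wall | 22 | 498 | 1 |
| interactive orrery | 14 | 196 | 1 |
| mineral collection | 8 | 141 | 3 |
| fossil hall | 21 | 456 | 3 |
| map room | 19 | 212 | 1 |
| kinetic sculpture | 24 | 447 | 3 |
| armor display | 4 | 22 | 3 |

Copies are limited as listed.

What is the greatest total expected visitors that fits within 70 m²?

1469

The ratio ordering already packs tightly: diorama + textile wall + 2×fossil hall, 69 m², 1469.
The spare 1 m² is too small for any remaining exhibit, and no exchange beats 1469.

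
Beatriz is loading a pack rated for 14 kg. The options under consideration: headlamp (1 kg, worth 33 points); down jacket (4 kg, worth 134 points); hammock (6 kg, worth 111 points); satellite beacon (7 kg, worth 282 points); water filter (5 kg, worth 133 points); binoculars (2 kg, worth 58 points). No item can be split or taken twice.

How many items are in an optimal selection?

4

The maximum utility within 14 kg is 507.
One optimal bundle: headlamp + down jacket + satellite beacon + binoculars (14 kg).
Any selection reaching 507 contains exactly 4 items.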